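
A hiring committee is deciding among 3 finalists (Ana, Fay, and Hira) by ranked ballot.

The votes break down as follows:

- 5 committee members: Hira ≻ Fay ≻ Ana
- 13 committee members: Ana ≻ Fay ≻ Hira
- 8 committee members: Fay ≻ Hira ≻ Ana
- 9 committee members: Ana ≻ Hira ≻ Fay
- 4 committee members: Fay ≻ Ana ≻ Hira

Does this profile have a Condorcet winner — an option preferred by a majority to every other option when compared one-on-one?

Yes

Head-to-head results (39 voters total):
Ana vs Fay: Ana wins 22–17.
Ana vs Hira: Ana wins 26–13.
Fay vs Hira: Fay wins 25–14.
Ana beats each rival — Fay (22–17), Hira (26–13) — so Ana is the Condorcet winner.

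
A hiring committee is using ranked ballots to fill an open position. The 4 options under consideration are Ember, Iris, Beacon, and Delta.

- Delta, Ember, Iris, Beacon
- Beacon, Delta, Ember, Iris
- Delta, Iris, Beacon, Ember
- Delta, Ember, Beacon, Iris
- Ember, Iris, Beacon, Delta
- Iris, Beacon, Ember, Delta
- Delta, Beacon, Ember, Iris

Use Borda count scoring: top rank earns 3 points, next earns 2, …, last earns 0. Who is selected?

Borda scores:
  Ember: 2 + 1 + 0 + 2 + 3 + 1 + 1 = 10
  Iris: 1 + 0 + 2 + 0 + 2 + 3 + 0 = 8
  Beacon: 0 + 3 + 1 + 1 + 1 + 2 + 2 = 10
  Delta: 3 + 2 + 3 + 3 + 0 + 0 + 3 = 14
Delta has the highest total.

Delta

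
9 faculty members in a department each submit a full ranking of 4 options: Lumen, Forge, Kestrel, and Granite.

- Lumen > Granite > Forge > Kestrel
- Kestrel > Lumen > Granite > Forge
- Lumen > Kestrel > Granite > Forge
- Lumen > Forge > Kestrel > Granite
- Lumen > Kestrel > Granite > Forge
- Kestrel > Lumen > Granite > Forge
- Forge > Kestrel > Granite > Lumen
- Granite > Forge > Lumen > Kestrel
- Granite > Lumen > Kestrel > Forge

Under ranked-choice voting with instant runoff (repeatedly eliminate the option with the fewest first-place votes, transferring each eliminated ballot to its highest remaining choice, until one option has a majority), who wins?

Round 1: Lumen 4, Kestrel 2, Granite 2, Forge 1. Forge has the fewest and is eliminated.
Round 2: Lumen 4, Kestrel 3, Granite 2. Granite has the fewest and is eliminated.
Round 3: Lumen 6, Kestrel 3. Lumen has a majority.

Lumen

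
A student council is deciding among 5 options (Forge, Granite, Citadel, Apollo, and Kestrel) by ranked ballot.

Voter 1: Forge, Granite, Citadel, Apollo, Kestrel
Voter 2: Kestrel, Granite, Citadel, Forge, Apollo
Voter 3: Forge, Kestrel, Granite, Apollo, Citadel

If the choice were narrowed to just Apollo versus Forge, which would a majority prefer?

Forge

Ballots ranking Apollo above Forge: 0.
Ballots ranking Forge above Apollo: 3.
Forge wins the head-to-head, 3–0.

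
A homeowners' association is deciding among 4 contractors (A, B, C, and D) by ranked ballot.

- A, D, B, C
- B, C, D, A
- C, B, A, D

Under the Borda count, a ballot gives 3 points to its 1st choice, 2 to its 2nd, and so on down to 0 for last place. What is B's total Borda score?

Borda scores:
  A: 3 + 0 + 1 = 4
  B: 1 + 3 + 2 = 6
  C: 0 + 2 + 3 = 5
  D: 2 + 1 + 0 = 3

6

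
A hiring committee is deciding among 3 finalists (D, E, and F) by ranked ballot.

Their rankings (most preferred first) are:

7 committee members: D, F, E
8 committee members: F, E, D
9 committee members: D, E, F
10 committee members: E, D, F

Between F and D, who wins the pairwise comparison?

Ballots ranking F above D: 8.
Ballots ranking D above F: 7+9+10 = 26.
D wins the head-to-head, 26–8.

D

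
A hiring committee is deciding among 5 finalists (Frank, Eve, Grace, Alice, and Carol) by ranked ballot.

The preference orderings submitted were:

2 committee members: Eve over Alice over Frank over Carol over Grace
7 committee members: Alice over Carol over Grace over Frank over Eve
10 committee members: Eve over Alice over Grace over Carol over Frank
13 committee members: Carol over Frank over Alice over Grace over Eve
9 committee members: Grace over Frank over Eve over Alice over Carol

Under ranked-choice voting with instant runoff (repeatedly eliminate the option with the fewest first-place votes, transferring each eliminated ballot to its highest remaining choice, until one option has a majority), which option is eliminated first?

Round 1: Carol 13, Eve 12, Grace 9, Alice 7, Frank 0. Frank has the fewest and is eliminated.
Round 2: Carol 13, Eve 12, Grace 9, Alice 7. Alice has the fewest and is eliminated.
Round 3: Carol 20, Eve 12, Grace 9. Grace has the fewest and is eliminated.
Round 4: Eve 21, Carol 20. Eve has a majority.

Frank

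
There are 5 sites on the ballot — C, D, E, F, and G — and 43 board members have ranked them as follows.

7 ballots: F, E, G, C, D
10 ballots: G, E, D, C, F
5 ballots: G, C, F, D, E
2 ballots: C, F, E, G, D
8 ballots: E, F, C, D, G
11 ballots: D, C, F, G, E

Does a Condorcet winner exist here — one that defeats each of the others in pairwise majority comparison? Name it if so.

Head-to-head results (43 voters total):
C vs D: C wins 22–21.
C vs E: E wins 25–18.
C vs F: C wins 28–15.
C vs G: G wins 22–21.
D vs E: E wins 27–16.
D vs F: F wins 22–21.
D vs G: G wins 24–19.
E vs F: F wins 25–18.
E vs G: G wins 26–17.
F vs G: F wins 28–15.
No candidate beats all others: C beats F beats E beats C, a majority cycle.

None — there is no Condorcet winner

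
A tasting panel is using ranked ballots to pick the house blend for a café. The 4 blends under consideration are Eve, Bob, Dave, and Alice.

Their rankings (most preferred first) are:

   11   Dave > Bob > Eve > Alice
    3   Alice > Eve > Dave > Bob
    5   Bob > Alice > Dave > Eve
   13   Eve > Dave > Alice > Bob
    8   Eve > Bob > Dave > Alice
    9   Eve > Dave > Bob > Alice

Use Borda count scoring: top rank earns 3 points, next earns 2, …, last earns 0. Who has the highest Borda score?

Eve

Borda scores:
  Eve: 11·1 + 3·2 + 5·0 + 13·3 + 8·3 + 9·3 = 107
  Bob: 11·2 + 3·0 + 5·3 + 13·0 + 8·2 + 9·1 = 62
  Dave: 11·3 + 3·1 + 5·1 + 13·2 + 8·1 + 9·2 = 93
  Alice: 11·0 + 3·3 + 5·2 + 13·1 + 8·0 + 9·0 = 32
Eve has the highest total.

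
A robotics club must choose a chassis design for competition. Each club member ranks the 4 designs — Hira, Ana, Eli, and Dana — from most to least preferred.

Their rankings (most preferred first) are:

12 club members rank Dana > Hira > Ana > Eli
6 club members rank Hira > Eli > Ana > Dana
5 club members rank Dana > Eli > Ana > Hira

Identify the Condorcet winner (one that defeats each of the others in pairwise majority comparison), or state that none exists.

Dana

Head-to-head results (23 voters total):
Hira vs Ana: Hira wins 18–5.
Hira vs Eli: Hira wins 18–5.
Hira vs Dana: Dana wins 17–6.
Ana vs Eli: Ana wins 12–11.
Ana vs Dana: Dana wins 17–6.
Eli vs Dana: Dana wins 17–6.
Dana beats each rival — Hira (17–6), Ana (17–6), Eli (17–6) — so Dana is the Condorcet winner.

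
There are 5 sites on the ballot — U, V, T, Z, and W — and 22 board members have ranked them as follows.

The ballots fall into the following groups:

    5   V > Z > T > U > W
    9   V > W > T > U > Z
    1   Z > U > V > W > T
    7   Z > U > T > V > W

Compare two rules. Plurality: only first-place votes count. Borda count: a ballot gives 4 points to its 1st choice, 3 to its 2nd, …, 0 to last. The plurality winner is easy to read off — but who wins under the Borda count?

V

Plurality first-place counts: U 0, V 14, T 0, Z 8, W 0 → V.
Borda totals: U 38, V 65, T 42, Z 47, W 28 → V.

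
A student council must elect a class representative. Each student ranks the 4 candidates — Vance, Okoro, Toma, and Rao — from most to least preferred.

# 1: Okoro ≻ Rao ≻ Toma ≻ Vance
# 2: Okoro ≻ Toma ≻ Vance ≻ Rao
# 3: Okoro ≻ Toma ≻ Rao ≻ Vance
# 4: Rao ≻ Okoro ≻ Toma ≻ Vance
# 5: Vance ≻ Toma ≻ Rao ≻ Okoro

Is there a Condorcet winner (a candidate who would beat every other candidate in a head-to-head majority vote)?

Yes

Head-to-head results (5 voters total):
Vance vs Okoro: Okoro wins 4–1.
Vance vs Toma: Toma wins 4–1.
Vance vs Rao: Rao wins 3–2.
Okoro vs Toma: Okoro wins 4–1.
Okoro vs Rao: Okoro wins 3–2.
Toma vs Rao: Toma wins 3–2.
Okoro beats each rival — Vance (4–1), Toma (4–1), Rao (3–2) — so Okoro is the Condorcet winner.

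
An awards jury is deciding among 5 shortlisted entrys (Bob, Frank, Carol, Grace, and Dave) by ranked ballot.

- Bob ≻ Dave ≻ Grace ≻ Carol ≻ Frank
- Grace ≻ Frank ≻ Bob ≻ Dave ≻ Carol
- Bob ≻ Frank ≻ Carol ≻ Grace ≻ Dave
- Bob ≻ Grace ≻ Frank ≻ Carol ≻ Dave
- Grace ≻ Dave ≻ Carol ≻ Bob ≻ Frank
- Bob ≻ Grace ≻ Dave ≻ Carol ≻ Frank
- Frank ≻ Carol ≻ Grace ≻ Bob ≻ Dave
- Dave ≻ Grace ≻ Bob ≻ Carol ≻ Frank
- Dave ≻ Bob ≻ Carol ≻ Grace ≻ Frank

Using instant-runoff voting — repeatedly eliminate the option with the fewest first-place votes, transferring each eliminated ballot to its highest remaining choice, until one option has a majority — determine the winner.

Round 1: Bob 4, Grace 2, Dave 2, Frank 1, Carol 0. Carol has the fewest and is eliminated.
Round 2: Bob 4, Grace 2, Dave 2, Frank 1. Frank has the fewest and is eliminated.
Round 3: Bob 4, Grace 3, Dave 2. Dave has the fewest and is eliminated.
Round 4: Bob 5, Grace 4. Bob has a majority.

Bob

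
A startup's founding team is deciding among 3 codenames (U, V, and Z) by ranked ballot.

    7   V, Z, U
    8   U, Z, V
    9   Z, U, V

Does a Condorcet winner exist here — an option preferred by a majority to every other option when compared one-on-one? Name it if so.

Z

Head-to-head results (24 voters total):
U vs V: U wins 17–7.
U vs Z: Z wins 16–8.
V vs Z: Z wins 17–7.
Z beats each rival — U (16–8), V (17–7) — so Z is the Condorcet winner.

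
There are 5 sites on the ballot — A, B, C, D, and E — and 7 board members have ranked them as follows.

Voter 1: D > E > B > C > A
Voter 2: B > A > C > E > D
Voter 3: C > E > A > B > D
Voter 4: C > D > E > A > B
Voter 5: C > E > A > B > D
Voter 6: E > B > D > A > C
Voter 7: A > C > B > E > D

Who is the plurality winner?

First-place vote totals:
  A: 1
  B: 1
  C: 3
  D: 1
  E: 1
C has the most first-place votes.

C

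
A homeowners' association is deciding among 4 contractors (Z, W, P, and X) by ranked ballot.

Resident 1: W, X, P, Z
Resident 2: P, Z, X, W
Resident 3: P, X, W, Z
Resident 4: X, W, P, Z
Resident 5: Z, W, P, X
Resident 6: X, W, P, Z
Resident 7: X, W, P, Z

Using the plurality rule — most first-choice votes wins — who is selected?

X

First-place vote totals:
  Z: 1
  W: 1
  P: 2
  X: 3
X has the most first-place votes.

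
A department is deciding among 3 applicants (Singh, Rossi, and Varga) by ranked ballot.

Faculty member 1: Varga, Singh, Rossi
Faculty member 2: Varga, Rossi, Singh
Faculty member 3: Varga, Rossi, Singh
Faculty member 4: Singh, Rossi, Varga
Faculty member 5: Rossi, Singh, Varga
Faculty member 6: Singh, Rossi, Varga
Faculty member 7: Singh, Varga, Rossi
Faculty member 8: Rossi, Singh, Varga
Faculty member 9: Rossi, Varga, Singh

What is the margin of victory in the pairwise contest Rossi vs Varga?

1

Ballots ranking Rossi above Varga: 5.
Ballots ranking Varga above Rossi: 4.
Rossi wins 5–4, a margin of 1.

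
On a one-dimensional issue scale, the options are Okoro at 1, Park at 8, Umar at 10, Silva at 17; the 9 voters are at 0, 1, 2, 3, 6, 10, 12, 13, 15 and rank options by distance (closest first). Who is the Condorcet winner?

Park

With single-peaked preferences on a line, the Condorcet winner is the candidate closest to the median voter.
The median voter (position 6) is closest to Park at 8.
Check: Park vs Silva — voters closer to Park: 7 of 9.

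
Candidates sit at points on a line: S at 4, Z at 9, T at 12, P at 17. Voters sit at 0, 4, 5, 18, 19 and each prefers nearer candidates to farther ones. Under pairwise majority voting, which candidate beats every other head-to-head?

S

With single-peaked preferences on a line, the Condorcet winner is the candidate closest to the median voter.
The median voter (position 5) is closest to S at 4.
Check: S vs T — voters closer to S: 3 of 5.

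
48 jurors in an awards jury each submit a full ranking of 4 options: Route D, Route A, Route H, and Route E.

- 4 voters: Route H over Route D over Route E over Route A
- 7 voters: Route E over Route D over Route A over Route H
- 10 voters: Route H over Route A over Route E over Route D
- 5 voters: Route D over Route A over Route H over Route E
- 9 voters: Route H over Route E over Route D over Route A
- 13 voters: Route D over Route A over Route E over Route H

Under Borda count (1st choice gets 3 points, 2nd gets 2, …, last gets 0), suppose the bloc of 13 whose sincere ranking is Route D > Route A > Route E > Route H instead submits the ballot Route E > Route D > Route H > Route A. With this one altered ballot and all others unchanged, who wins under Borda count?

Route E

Borda totals with the altered ballot: Route D 72, Route A 37, Route H 87, Route E 92.
The switch changes the winner from Route D to Route E.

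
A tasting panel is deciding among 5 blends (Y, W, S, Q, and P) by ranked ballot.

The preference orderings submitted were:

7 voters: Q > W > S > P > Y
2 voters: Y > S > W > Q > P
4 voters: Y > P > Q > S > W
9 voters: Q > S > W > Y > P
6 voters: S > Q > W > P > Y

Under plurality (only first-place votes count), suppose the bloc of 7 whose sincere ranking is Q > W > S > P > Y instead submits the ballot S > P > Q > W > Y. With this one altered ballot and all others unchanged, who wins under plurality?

First-place totals with the altered ballot: Y 6, W 0, S 13, Q 9, P 0.
The switch changes the winner from Q to S.

S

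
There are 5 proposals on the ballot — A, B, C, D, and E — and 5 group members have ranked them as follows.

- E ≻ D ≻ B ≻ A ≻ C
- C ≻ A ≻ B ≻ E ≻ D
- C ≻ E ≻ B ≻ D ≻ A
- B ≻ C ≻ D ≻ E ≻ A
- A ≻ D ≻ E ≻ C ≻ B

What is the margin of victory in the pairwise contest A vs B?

1

Ballots ranking A above B: 2.
Ballots ranking B above A: 3.
B wins 3–2, a margin of 1.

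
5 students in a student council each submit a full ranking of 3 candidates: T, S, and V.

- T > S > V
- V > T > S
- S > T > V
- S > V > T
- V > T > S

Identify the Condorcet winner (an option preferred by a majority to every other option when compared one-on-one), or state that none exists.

Head-to-head results (5 voters total):
T vs S: T wins 3–2.
T vs V: V wins 3–2.
S vs V: S wins 3–2.
No candidate beats all others: T beats S beats V beats T, a majority cycle.

None — there is no Condorcet winner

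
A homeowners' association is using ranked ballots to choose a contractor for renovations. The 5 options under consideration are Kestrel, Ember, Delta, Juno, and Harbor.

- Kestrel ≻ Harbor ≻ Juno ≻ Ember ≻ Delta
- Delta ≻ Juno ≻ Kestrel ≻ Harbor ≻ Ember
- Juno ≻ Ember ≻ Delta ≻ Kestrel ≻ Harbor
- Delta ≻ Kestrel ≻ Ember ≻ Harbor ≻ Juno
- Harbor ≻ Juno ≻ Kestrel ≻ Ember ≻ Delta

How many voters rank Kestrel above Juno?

2

Ballots ranking Kestrel above Juno: 2.
Ballots ranking Juno above Kestrel: 3.
So 2 of 5 voters prefer Kestrel to Juno.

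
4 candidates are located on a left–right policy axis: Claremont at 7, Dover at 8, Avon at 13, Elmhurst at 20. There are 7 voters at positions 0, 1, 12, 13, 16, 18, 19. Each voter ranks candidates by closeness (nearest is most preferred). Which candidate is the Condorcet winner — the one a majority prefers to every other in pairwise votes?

Avon

With single-peaked preferences on a line, the Condorcet winner is the candidate closest to the median voter.
The median voter (position 13) is closest to Avon at 13.
Check: Avon vs Elmhurst — voters closer to Avon: 5 of 7.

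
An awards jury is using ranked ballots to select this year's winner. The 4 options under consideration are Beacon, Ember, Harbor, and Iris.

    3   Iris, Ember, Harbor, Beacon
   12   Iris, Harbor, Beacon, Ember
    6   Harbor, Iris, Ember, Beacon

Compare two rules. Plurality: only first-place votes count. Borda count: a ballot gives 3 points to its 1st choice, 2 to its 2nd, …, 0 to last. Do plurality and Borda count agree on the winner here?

Plurality first-place counts: Beacon 0, Ember 0, Harbor 6, Iris 15 → Iris.
Borda totals: Beacon 12, Ember 12, Harbor 45, Iris 57 → Iris.
The two rules agree on Iris.

Yes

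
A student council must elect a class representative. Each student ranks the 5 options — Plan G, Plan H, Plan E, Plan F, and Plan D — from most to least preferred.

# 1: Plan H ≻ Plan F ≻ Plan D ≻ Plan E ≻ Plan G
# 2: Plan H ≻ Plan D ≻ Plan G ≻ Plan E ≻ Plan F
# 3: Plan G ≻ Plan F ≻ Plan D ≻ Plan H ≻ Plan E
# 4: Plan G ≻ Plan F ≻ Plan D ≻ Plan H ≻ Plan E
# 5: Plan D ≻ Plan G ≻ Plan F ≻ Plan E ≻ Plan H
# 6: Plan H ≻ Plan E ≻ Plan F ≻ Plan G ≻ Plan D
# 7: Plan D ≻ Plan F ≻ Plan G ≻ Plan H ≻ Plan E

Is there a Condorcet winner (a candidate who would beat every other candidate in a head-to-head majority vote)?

No

Head-to-head results (7 voters total):
Plan G vs Plan H: Plan G wins 4–3.
Plan G vs Plan E: Plan G wins 5–2.
Plan G vs Plan F: Plan G wins 4–3.
Plan G vs Plan D: Plan D wins 4–3.
Plan H vs Plan E: Plan H wins 6–1.
Plan H vs Plan F: Plan F wins 4–3.
Plan H vs Plan D: Plan D wins 4–3.
Plan E vs Plan F: Plan F wins 5–2.
Plan E vs Plan D: Plan D wins 6–1.
Plan F vs Plan D: Plan F wins 4–3.
No candidate beats all others: Plan G beats Plan F beats Plan D beats Plan G, a majority cycle.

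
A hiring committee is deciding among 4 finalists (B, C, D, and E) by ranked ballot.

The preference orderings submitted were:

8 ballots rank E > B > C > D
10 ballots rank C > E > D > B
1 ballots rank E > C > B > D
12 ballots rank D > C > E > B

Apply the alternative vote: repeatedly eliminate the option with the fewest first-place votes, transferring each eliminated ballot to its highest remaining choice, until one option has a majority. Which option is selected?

Round 1: D 12, C 10, E 9, B 0. B has the fewest and is eliminated.
Round 2: D 12, C 10, E 9. E has the fewest and is eliminated.
Round 3: C 19, D 12. C has a majority.

C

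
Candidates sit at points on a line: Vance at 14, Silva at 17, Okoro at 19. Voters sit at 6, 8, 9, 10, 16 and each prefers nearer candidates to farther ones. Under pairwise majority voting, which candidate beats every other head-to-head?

Vance

With single-peaked preferences on a line, the Condorcet winner is the candidate closest to the median voter.
The median voter (position 9) is closest to Vance at 14.
Check: Vance vs Okoro — voters closer to Vance: 5 of 5.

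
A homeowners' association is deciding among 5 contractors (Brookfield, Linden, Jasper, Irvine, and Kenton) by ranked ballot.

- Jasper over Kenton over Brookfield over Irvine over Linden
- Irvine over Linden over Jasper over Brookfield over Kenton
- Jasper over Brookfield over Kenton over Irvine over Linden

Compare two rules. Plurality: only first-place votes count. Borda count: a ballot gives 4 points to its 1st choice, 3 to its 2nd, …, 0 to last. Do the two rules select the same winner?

Yes

Plurality first-place counts: Brookfield 0, Linden 0, Jasper 2, Irvine 1, Kenton 0 → Jasper.
Borda totals: Brookfield 6, Linden 3, Jasper 10, Irvine 6, Kenton 5 → Jasper.
The two rules agree on Jasper.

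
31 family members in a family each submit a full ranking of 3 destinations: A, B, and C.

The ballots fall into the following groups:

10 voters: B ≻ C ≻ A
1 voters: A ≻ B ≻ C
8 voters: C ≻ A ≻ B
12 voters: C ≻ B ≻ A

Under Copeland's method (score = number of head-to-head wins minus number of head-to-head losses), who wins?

C

Pairwise results:
  A vs B: B wins 22–9.
  A vs C: C wins 30–1.
  B vs C: C wins 20–11.
Copeland scores (wins − losses):
  A: 0 − 2 = -2
  B: 1 − 1 = 0
  C: 2 − 0 = 2
C has the best Copeland score.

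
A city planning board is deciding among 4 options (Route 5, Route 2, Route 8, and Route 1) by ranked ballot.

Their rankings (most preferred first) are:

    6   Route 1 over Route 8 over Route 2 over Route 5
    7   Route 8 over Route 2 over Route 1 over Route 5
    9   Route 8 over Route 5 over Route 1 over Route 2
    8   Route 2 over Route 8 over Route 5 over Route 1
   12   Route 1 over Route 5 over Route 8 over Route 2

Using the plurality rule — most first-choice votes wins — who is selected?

First-place vote totals:
  Route 5: 0
  Route 2: 8
  Route 8: 16
  Route 1: 18
Route 1 has the most first-place votes.

Route 1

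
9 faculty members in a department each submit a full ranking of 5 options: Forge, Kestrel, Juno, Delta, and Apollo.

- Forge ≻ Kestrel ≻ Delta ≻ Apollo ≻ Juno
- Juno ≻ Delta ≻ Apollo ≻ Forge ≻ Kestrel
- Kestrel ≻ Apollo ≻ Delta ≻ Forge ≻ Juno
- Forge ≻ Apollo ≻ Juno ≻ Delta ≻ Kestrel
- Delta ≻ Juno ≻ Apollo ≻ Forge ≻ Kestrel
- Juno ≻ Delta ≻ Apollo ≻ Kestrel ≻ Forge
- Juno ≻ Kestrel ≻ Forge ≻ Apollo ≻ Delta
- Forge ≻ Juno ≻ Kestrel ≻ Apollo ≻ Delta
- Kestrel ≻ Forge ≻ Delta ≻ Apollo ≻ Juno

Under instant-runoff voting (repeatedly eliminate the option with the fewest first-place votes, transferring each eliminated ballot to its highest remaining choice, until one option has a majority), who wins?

Round 1: Forge 3, Juno 3, Kestrel 2, Delta 1, Apollo 0. Apollo has the fewest and is eliminated.
Round 2: Forge 3, Juno 3, Kestrel 2, Delta 1. Delta has the fewest and is eliminated.
Round 3: Juno 4, Forge 3, Kestrel 2. Kestrel has the fewest and is eliminated.
Round 4: Forge 5, Juno 4. Forge has a majority.

Forge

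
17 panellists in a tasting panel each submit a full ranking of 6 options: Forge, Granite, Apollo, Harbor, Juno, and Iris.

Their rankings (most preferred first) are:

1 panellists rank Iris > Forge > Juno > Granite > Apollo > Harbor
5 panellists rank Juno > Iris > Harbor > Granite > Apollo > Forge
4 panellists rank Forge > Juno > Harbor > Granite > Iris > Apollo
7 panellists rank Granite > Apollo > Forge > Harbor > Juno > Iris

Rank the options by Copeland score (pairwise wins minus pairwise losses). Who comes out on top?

Juno

Pairwise results:
  Forge vs Granite: Granite wins 12–5.
  Forge vs Apollo: Apollo wins 12–5.
  Forge vs Harbor: Forge wins 12–5.
  Forge vs Juno: Forge wins 12–5.
  Forge vs Iris: Forge wins 11–6.
  Granite vs Apollo: Granite wins 17–0.
  Granite vs Harbor: Harbor wins 9–8.
  Granite vs Juno: Juno wins 10–7.
  Granite vs Iris: Granite wins 11–6.
  Apollo vs Harbor: Harbor wins 9–8.
  Apollo vs Juno: Juno wins 10–7.
  Apollo vs Iris: Iris wins 10–7.
  Harbor vs Juno: Juno wins 10–7.
  Harbor vs Iris: Harbor wins 11–6.
  Juno vs Iris: Juno wins 16–1.
Copeland scores (wins − losses):
  Forge: 3 − 2 = 1
  Granite: 3 − 2 = 1
  Apollo: 1 − 4 = -3
  Harbor: 3 − 2 = 1
  Juno: 4 − 1 = 3
  Iris: 1 − 4 = -3
Juno has the best Copeland score.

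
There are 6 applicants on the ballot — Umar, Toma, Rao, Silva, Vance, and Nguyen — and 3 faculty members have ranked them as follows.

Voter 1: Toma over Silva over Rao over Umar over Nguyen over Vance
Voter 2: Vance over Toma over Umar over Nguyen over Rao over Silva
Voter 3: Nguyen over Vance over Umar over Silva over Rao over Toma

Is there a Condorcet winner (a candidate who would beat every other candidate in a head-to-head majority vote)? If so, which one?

Head-to-head results (3 voters total):
Umar vs Toma: Toma wins 2–1.
Umar vs Rao: Umar wins 2–1.
Umar vs Silva: Umar wins 2–1.
Umar vs Vance: Vance wins 2–1.
Umar vs Nguyen: Umar wins 2–1.
Toma vs Rao: Toma wins 2–1.
Toma vs Silva: Toma wins 2–1.
Toma vs Vance: Vance wins 2–1.
Toma vs Nguyen: Toma wins 2–1.
Rao vs Silva: Silva wins 2–1.
Rao vs Vance: Vance wins 2–1.
Rao vs Nguyen: Nguyen wins 2–1.
Silva vs Vance: Vance wins 2–1.
Silva vs Nguyen: Nguyen wins 2–1.
Vance vs Nguyen: Nguyen wins 2–1.
No candidate beats all others: Umar beats Nguyen beats Vance beats Umar, a majority cycle.

None — there is no Condorcet winner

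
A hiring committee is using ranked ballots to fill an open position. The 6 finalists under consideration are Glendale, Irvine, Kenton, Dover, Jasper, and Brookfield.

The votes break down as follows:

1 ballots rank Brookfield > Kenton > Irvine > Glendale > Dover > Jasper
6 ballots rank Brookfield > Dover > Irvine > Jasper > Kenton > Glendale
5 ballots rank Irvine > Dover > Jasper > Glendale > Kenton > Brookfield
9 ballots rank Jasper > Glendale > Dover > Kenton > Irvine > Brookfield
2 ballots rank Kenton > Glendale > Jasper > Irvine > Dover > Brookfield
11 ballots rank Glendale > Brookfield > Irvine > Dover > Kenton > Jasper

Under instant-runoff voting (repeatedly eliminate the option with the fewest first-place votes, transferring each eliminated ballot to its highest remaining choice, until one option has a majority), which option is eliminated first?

Round 1: Glendale 11, Jasper 9, Brookfield 7, Irvine 5, Kenton 2, Dover 0. Dover has the fewest and is eliminated.
Round 2: Glendale 11, Jasper 9, Brookfield 7, Irvine 5, Kenton 2. Kenton has the fewest and is eliminated.
Round 3: Glendale 13, Jasper 9, Brookfield 7, Irvine 5. Irvine has the fewest and is eliminated.
Round 4: Jasper 14, Glendale 13, Brookfield 7. Brookfield has the fewest and is eliminated.
Round 5: Jasper 20, Glendale 14. Jasper has a majority.

Dover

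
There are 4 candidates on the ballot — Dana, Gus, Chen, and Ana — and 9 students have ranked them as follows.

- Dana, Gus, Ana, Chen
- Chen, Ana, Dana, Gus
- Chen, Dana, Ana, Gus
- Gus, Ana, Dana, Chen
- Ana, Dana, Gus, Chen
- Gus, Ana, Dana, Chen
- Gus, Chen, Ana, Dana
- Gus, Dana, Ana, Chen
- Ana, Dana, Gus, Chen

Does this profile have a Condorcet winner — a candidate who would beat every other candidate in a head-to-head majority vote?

Head-to-head results (9 voters total):
Dana vs Gus: Dana wins 5–4.
Dana vs Chen: Dana wins 6–3.
Dana vs Ana: Ana wins 6–3.
Gus vs Chen: Gus wins 7–2.
Gus vs Ana: Gus wins 5–4.
Chen vs Ana: Ana wins 6–3.
No candidate beats all others: Dana beats Gus beats Ana beats Dana, a majority cycle.

No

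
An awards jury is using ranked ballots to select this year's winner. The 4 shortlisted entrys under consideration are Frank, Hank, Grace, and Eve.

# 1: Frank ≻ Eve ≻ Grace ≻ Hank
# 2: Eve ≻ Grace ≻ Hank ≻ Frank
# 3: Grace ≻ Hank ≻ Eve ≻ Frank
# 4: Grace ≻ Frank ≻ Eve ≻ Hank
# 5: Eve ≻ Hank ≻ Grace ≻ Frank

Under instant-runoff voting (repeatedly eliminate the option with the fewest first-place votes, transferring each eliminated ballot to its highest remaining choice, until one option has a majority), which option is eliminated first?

Hank

Round 1: Grace 2, Eve 2, Frank 1, Hank 0. Hank has the fewest and is eliminated.
Round 2: Grace 2, Eve 2, Frank 1. Frank has the fewest and is eliminated.
Round 3: Eve 3, Grace 2. Eve has a majority.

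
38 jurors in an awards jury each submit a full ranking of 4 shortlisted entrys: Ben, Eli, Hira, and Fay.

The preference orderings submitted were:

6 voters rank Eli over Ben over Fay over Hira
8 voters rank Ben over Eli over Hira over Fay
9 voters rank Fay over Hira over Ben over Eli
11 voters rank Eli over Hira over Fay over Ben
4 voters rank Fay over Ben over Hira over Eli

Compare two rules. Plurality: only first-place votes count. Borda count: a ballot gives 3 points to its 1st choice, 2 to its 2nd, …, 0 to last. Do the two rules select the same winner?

Plurality first-place counts: Ben 8, Eli 17, Hira 0, Fay 13 → Eli.
Borda totals: Ben 53, Eli 67, Hira 52, Fay 56 → Eli.
The two rules agree on Eli.

Yes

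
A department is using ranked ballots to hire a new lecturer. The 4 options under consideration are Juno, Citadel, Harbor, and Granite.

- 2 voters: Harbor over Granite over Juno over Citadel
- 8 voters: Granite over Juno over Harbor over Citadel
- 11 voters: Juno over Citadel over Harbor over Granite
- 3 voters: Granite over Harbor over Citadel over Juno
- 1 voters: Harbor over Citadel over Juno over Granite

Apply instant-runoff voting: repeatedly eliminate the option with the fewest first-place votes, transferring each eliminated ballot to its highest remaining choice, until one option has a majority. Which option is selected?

Granite

Round 1: Juno 11, Granite 11, Harbor 3, Citadel 0. Citadel has the fewest and is eliminated.
Round 2: Juno 11, Granite 11, Harbor 3. Harbor has the fewest and is eliminated.
Round 3: Granite 13, Juno 12. Granite has a majority.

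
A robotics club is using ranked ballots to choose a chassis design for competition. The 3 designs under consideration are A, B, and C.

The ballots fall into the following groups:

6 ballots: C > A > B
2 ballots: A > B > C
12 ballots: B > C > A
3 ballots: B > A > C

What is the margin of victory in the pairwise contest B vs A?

7

Ballots ranking B above A: 12+3 = 15.
Ballots ranking A above B: 6+2 = 8.
B wins 15–8, a margin of 7.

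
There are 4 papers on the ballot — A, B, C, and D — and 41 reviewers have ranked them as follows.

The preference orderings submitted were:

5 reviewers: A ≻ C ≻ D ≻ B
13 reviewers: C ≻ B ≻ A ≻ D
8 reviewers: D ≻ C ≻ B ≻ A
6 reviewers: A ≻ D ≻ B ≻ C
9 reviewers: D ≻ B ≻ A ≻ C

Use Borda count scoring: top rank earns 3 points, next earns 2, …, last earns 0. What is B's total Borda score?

Borda scores:
  A: 5·3 + 13·1 + 8·0 + 6·3 + 9·1 = 55
  B: 5·0 + 13·2 + 8·1 + 6·1 + 9·2 = 58
  C: 5·2 + 13·3 + 8·2 + 6·0 + 9·0 = 65
  D: 5·1 + 13·0 + 8·3 + 6·2 + 9·3 = 68

58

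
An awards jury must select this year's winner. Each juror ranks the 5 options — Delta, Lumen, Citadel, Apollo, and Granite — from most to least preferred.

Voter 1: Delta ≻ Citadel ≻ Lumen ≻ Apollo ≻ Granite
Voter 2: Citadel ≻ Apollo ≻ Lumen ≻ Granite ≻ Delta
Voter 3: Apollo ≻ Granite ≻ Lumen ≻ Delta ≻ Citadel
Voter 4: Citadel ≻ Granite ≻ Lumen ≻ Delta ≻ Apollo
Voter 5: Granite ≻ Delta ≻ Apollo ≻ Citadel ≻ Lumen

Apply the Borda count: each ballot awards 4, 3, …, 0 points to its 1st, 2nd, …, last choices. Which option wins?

Citadel

Borda scores:
  Delta: 4 + 0 + 1 + 1 + 3 = 9
  Lumen: 2 + 2 + 2 + 2 + 0 = 8
  Citadel: 3 + 4 + 0 + 4 + 1 = 12
  Apollo: 1 + 3 + 4 + 0 + 2 = 10
  Granite: 0 + 1 + 3 + 3 + 4 = 11
Citadel has the highest total.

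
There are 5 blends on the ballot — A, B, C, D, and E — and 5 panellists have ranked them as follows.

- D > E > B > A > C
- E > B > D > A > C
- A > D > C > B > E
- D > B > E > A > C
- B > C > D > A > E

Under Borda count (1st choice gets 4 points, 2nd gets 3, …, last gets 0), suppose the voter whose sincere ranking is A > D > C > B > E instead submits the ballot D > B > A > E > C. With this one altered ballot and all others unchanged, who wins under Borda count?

Borda totals with the altered ballot: A 6, B 15, C 3, D 16, E 10.
The winner is unchanged: still D.

D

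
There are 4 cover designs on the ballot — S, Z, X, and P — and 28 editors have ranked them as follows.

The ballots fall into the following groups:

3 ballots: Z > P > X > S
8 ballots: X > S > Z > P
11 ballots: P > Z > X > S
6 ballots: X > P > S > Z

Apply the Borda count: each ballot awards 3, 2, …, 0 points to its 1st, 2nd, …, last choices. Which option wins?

Borda scores:
  S: 3·0 + 8·2 + 11·0 + 6·1 = 22
  Z: 3·3 + 8·1 + 11·2 + 6·0 = 39
  X: 3·1 + 8·3 + 11·1 + 6·3 = 56
  P: 3·2 + 8·0 + 11·3 + 6·2 = 51
X has the highest total.

X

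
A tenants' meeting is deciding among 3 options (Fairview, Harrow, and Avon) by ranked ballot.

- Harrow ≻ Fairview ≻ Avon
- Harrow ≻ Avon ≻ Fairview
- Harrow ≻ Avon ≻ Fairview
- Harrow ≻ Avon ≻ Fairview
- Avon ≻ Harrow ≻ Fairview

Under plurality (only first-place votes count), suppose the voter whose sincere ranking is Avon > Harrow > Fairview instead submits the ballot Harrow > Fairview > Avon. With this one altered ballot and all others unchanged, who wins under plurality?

First-place totals with the altered ballot: Fairview 0, Harrow 5, Avon 0.
The winner is unchanged: still Harrow.

Harrow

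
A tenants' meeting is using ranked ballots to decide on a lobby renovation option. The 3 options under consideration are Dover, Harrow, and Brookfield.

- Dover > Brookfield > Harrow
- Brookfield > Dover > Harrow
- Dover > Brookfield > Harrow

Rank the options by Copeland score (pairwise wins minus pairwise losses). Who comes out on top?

Dover

Pairwise results:
  Dover vs Harrow: Dover wins 3–0.
  Dover vs Brookfield: Dover wins 2–1.
  Harrow vs Brookfield: Brookfield wins 3–0.
Copeland scores (wins − losses):
  Dover: 2 − 0 = 2
  Harrow: 0 − 2 = -2
  Brookfield: 1 − 1 = 0
Dover has the best Copeland score.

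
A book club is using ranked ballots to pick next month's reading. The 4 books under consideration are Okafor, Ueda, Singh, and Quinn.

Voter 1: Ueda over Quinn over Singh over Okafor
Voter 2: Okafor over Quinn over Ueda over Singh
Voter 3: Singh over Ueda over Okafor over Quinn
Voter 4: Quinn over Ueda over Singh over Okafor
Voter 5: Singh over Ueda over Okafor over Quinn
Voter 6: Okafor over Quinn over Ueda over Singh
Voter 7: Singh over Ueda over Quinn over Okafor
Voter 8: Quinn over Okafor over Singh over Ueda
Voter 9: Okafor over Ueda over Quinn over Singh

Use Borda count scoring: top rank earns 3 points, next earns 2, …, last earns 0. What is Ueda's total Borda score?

Borda scores:
  Okafor: 0 + 3 + 1 + 0 + 1 + 3 + 0 + 2 + 3 = 13
  Ueda: 3 + 1 + 2 + 2 + 2 + 1 + 2 + 0 + 2 = 15
  Singh: 1 + 0 + 3 + 1 + 3 + 0 + 3 + 1 + 0 = 12
  Quinn: 2 + 2 + 0 + 3 + 0 + 2 + 1 + 3 + 1 = 14

15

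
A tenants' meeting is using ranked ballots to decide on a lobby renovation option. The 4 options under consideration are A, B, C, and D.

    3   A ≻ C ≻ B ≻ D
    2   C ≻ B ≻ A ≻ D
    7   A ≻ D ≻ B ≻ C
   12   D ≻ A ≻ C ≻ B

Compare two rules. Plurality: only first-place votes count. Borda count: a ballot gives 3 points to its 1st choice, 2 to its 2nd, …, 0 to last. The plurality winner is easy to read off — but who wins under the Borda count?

A

Plurality first-place counts: A 10, B 0, C 2, D 12 → D.
Borda totals: A 56, B 14, C 24, D 50 → A.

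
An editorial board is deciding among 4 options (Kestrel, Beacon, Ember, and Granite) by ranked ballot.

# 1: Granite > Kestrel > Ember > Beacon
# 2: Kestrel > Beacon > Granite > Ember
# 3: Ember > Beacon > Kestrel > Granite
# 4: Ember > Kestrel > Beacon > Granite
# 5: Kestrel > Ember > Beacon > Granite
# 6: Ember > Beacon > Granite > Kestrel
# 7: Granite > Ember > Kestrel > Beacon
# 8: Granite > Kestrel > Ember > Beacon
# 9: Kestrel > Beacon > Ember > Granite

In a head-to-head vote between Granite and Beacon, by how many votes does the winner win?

Ballots ranking Granite above Beacon: 3.
Ballots ranking Beacon above Granite: 6.
Beacon wins 6–3, a margin of 3.

3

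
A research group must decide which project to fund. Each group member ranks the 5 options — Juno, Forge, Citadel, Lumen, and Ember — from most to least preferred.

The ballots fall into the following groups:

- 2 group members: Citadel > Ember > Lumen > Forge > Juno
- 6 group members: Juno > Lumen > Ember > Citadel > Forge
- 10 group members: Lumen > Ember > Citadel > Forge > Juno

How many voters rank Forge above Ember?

0

Ballots ranking Forge above Ember: 0.
Ballots ranking Ember above Forge: 2+6+10 = 18.
So 0 of 18 voters prefer Forge to Ember.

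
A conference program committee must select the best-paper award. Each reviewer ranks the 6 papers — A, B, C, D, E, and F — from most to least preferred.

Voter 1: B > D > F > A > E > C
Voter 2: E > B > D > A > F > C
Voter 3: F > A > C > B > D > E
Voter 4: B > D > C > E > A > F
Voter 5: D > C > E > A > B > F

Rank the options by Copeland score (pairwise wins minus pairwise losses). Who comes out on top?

Pairwise results:
  A vs B: B wins 3–2.
  A vs C: A wins 3–2.
  A vs D: D wins 4–1.
  A vs E: E wins 3–2.
  A vs F: A wins 3–2.
  B vs C: B wins 3–2.
  B vs D: B wins 4–1.
  B vs E: B wins 3–2.
  B vs F: B wins 4–1.
  C vs D: D wins 4–1.
  C vs E: C wins 3–2.
  C vs F: F wins 3–2.
  D vs E: D wins 4–1.
  D vs F: D wins 4–1.
  E vs F: E wins 3–2.
Copeland scores (wins − losses):
  A: 2 − 3 = -1
  B: 5 − 0 = 5
  C: 1 − 4 = -3
  D: 4 − 1 = 3
  E: 2 − 3 = -1
  F: 1 − 4 = -3
B has the best Copeland score.

B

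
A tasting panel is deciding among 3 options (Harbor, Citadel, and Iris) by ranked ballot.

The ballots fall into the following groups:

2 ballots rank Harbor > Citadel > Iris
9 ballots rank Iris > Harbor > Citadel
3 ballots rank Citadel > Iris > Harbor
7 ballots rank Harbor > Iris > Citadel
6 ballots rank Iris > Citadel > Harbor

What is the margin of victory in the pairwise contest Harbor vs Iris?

9

Ballots ranking Harbor above Iris: 2+7 = 9.
Ballots ranking Iris above Harbor: 9+3+6 = 18.
Iris wins 18–9, a margin of 9.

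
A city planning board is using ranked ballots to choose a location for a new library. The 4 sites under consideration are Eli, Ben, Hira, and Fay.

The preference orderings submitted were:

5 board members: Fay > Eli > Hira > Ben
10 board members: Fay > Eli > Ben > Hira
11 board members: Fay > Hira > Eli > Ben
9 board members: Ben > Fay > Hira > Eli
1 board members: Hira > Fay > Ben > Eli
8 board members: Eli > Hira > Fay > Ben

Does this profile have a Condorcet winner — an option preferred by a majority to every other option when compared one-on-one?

Head-to-head results (44 voters total):
Eli vs Ben: Eli wins 34–10.
Eli vs Hira: Eli wins 23–21.
Eli vs Fay: Fay wins 36–8.
Ben vs Hira: Hira wins 25–19.
Ben vs Fay: Fay wins 35–9.
Hira vs Fay: Fay wins 35–9.
Fay beats each rival — Eli (36–8), Ben (35–9), Hira (35–9) — so Fay is the Condorcet winner.

Yes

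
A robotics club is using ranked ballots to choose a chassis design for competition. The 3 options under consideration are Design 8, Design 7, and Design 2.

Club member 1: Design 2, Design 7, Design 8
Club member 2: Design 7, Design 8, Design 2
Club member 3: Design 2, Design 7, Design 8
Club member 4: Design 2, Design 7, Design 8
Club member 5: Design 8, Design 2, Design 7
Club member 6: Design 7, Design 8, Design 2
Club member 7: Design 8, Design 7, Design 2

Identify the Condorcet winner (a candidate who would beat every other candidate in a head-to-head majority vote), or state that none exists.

Head-to-head results (7 voters total):
Design 8 vs Design 7: Design 7 wins 5–2.
Design 8 vs Design 2: Design 8 wins 4–3.
Design 7 vs Design 2: Design 2 wins 4–3.
No candidate beats all others: Design 8 beats Design 2 beats Design 7 beats Design 8, a majority cycle.

No Condorcet winner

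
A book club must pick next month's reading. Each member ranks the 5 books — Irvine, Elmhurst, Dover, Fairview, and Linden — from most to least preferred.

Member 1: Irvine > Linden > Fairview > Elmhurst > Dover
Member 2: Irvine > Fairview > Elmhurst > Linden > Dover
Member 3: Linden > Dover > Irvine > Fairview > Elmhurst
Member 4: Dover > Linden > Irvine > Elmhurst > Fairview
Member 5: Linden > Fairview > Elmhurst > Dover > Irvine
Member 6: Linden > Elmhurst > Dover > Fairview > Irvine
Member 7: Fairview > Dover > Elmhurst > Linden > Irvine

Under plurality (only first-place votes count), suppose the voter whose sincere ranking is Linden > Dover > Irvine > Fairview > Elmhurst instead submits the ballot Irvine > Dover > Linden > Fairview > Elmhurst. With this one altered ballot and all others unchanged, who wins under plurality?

Irvine

First-place totals with the altered ballot: Irvine 3, Elmhurst 0, Dover 1, Fairview 1, Linden 2.
The switch changes the winner from Linden to Irvine.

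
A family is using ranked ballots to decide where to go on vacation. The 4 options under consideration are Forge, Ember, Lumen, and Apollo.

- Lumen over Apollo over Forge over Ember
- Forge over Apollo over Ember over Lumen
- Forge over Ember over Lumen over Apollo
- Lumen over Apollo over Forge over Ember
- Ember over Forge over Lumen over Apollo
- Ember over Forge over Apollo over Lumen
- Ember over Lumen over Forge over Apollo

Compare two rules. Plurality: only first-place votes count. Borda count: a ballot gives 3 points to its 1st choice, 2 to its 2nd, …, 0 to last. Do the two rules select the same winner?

No

Plurality first-place counts: Forge 2, Ember 3, Lumen 2, Apollo 0 → Ember.
Borda totals: Forge 13, Ember 12, Lumen 10, Apollo 7 → Forge.
The two rules disagree: plurality picks Ember, Borda picks Forge.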